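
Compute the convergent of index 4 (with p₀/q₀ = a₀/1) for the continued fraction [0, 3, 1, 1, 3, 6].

7/25

Using pₖ = aₖpₖ₋₁ + pₖ₋₂, qₖ = aₖqₖ₋₁ + qₖ₋₂ (with p₋₁=1, p₋₂=0, q₋₁=0, q₋₂=1):
  k=0: a=0, p=0, q=1
  k=1: a=3, p=1, q=3
  k=2: a=1, p=1, q=4
  k=3: a=1, p=2, q=7
  k=4: a=3, p=7, q=25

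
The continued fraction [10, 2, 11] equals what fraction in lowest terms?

241/23

Fold from the inside: start with 11/1.
  2 + 1/11 = 23/11
  10 + 11/23 = 241/23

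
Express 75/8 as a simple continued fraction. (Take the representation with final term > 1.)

[9; 2, 1, 2]

75 = 9×8 + 3
8 = 2×3 + 2
3 = 1×2 + 1
2 = 2×1 + 0  (stop)
So 75/8 = [9; 2, 1, 2].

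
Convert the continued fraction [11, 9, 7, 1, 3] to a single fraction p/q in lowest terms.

3144/283

Fold from the inside: start with 3/1.
  1 + 1/3 = 4/3
  7 + 3/4 = 31/4
  9 + 4/31 = 283/31
  11 + 31/283 = 3144/283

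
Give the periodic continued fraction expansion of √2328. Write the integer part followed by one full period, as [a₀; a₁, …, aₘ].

a₀ = ⌊√2328⌋ = 48.

[48; 4, 96]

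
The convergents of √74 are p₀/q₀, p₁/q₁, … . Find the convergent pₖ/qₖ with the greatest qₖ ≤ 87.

714/83

√74 = [8; 1, 1, 1, 1, 16, …] (period length 5).
Convergents:
  p_0/q_0 = 8/1
  p_1/q_1 = 9/1
  p_2/q_2 = 17/2
  p_3/q_3 = 26/3
  p_4/q_4 = 43/5
  p_5/q_5 = 714/83
  p_6/q_6 = 757/88
q_5 = 83 ≤ 87 < 88 = q_6, so the answer is 714/83.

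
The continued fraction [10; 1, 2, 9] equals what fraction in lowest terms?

299/28

Using pₖ = aₖpₖ₋₁ + pₖ₋₂ and qₖ = aₖqₖ₋₁ + qₖ₋₂:
  k=0: a=10, p=10, q=1
  k=1: a=1, p=11, q=1
  k=2: a=2, p=32, q=3
  k=3: a=9, p=299, q=28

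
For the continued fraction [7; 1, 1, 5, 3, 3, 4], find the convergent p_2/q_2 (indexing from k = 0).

15/2

Using pₖ = aₖpₖ₋₁ + pₖ₋₂, qₖ = aₖqₖ₋₁ + qₖ₋₂ (with p₋₁=1, p₋₂=0, q₋₁=0, q₋₂=1):
  k=0: a=7, p=7, q=1
  k=1: a=1, p=8, q=1
  k=2: a=1, p=15, q=2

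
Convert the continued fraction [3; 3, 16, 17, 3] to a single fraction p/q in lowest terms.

Fold from the inside: start with 3/1.
  17 + 1/3 = 52/3
  16 + 3/52 = 835/52
  3 + 52/835 = 2557/835
  3 + 835/2557 = 8506/2557

8506/2557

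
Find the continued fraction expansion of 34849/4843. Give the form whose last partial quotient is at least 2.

[7; 5, 9, 4, 1, 9, 2]

34849 = 7·4843 + 948
4843 = 5·948 + 103
948 = 9·103 + 21
103 = 4·21 + 19
21 = 1·19 + 2
19 = 9·2 + 1
2 = 2·1 + 0  (stop)
So 34849/4843 = [7; 5, 9, 4, 1, 9, 2].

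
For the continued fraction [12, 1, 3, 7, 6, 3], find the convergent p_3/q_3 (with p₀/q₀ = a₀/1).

Using pₖ = aₖpₖ₋₁ + pₖ₋₂, qₖ = aₖqₖ₋₁ + qₖ₋₂ (with p₋₁=1, p₋₂=0, q₋₁=0, q₋₂=1):
  k=0: a=12, p=12, q=1
  k=1: a=1, p=13, q=1
  k=2: a=3, p=51, q=4
  k=3: a=7, p=370, q=29

370/29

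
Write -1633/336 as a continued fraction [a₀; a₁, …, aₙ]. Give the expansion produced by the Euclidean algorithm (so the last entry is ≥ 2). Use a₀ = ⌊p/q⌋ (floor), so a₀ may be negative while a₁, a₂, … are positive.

[-5; 7, 6, 1, 2, 2]

-1633 = -5*336 + 47
336 = 7*47 + 7
47 = 6*7 + 5
7 = 1*5 + 2
5 = 2*2 + 1
2 = 2*1 + 0  (stop)
So -1633/336 = [-5; 7, 6, 1, 2, 2].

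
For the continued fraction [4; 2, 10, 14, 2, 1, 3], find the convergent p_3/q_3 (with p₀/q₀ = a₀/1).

Using pₖ = aₖpₖ₋₁ + pₖ₋₂, qₖ = aₖqₖ₋₁ + qₖ₋₂ (with p₋₁=1, p₋₂=0, q₋₁=0, q₋₂=1):
  k=0: a=4, p=4, q=1
  k=1: a=2, p=9, q=2
  k=2: a=10, p=94, q=21
  k=3: a=14, p=1325, q=296

1325/296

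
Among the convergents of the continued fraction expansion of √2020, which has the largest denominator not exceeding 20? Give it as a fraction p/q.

809/18

√2020 = [44; 1, 16, 1, 88, …] (period length 4).
Convergents:
  p_0/q_0 = 44/1
  p_1/q_1 = 45/1
  p_2/q_2 = 764/17
  p_3/q_3 = 809/18
  p_4/q_4 = 71956/1601
q_3 = 18 ≤ 20 < 1601 = q_4, so the answer is 809/18.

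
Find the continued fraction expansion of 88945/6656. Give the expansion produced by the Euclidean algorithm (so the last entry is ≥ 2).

88945 = 13·6656 + 2417
6656 = 2·2417 + 1822
2417 = 1·1822 + 595
1822 = 3·595 + 37
595 = 16·37 + 3
37 = 12·3 + 1
3 = 3·1 + 0  (stop)
So 88945/6656 = [13; 2, 1, 3, 16, 12, 3].

[13; 2, 1, 3, 16, 12, 3]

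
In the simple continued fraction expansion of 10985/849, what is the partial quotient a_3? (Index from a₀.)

3

10985 = 12·849 + 797   →  a_0 = 12
849 = 1·797 + 52   →  a_1 = 1
797 = 15·52 + 17   →  a_2 = 15
52 = 3·17 + 1   →  a_3 = 3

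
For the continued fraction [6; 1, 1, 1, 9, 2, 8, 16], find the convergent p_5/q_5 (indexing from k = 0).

406/61

Using pₖ = aₖpₖ₋₁ + pₖ₋₂, qₖ = aₖqₖ₋₁ + qₖ₋₂ (with p₋₁=1, p₋₂=0, q₋₁=0, q₋₂=1):
  k=0: a=6, p=6, q=1
  k=1: a=1, p=7, q=1
  k=2: a=1, p=13, q=2
  k=3: a=1, p=20, q=3
  k=4: a=9, p=193, q=29
  k=5: a=2, p=406, q=61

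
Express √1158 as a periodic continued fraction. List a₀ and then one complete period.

a₀ = ⌊√1158⌋ = 34.
With m₀=0, d₀=1 and mₖ₊₁ = dₖaₖ − mₖ, dₖ₊₁ = (n − mₖ₊₁²)/dₖ, aₖ₊₁ = ⌊(a₀+mₖ₊₁)/dₖ₊₁⌋:
  k=1: m=34, d=2, a=34
  k=2: m=34, d=1, a=68
d=1 and a=2a₀=68 at k=2, so the next step gives (m, d) = (34, 2) again — its k=1 value — and the period has length 2.

[34; 34, 68]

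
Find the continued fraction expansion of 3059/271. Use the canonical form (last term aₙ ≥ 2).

[11; 3, 2, 9, 4]

3059 = 11×271 + 78
271 = 3×78 + 37
78 = 2×37 + 4
37 = 9×4 + 1
4 = 4×1 + 0  (stop)
So 3059/271 = [11; 3, 2, 9, 4].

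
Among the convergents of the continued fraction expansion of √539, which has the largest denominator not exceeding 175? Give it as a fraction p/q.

3970/171

√539 = [23; 4, 1, 1, 1, 1, 1, 4, 46, …] (period length 8).
Convergents:
  p_0/q_0 = 23/1
  p_1/q_1 = 93/4
  p_2/q_2 = 116/5
  p_3/q_3 = 209/9
  p_4/q_4 = 325/14
  p_5/q_5 = 534/23
  p_6/q_6 = 859/37
  p_7/q_7 = 3970/171
  p_8/q_8 = 183479/7903
q_7 = 171 ≤ 175 < 7903 = q_8, so the answer is 3970/171.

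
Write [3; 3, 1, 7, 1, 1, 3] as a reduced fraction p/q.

759/233

Using pₖ = aₖpₖ₋₁ + pₖ₋₂ and qₖ = aₖqₖ₋₁ + qₖ₋₂:
  k=0: a=3, p=3, q=1
  k=1: a=3, p=10, q=3
  k=2: a=1, p=13, q=4
  k=3: a=7, p=101, q=31
  k=4: a=1, p=114, q=35
  k=5: a=1, p=215, q=66
  k=6: a=3, p=759, q=233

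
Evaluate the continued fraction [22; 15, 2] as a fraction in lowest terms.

684/31

Using pₖ = aₖpₖ₋₁ + pₖ₋₂ and qₖ = aₖqₖ₋₁ + qₖ₋₂:
  k=0: a=22, p=22, q=1
  k=1: a=15, p=331, q=15
  k=2: a=2, p=684, q=31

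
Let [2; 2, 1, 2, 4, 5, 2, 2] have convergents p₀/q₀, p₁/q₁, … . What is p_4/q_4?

Using pₖ = aₖpₖ₋₁ + pₖ₋₂, qₖ = aₖqₖ₋₁ + qₖ₋₂ (with p₋₁=1, p₋₂=0, q₋₁=0, q₋₂=1):
  k=0: a=2, p=2, q=1
  k=1: a=2, p=5, q=2
  k=2: a=1, p=7, q=3
  k=3: a=2, p=19, q=8
  k=4: a=4, p=83, q=35

83/35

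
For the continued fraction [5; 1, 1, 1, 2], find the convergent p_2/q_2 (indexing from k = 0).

Using pₖ = aₖpₖ₋₁ + pₖ₋₂, qₖ = aₖqₖ₋₁ + qₖ₋₂ (with p₋₁=1, p₋₂=0, q₋₁=0, q₋₂=1):
  k=0: a=5, p=5, q=1
  k=1: a=1, p=6, q=1
  k=2: a=1, p=11, q=2

11/2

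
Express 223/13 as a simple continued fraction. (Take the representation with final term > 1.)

[17; 6, 2]

223 = 17×13 + 2
13 = 6×2 + 1
2 = 2×1 + 0  (stop)
So 223/13 = [17; 6, 2].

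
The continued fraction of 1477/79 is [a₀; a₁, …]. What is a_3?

3

1477 = 18·79 + 55   →  a_0 = 18
79 = 1·55 + 24   →  a_1 = 1
55 = 2·24 + 7   →  a_2 = 2
24 = 3·7 + 3   →  a_3 = 3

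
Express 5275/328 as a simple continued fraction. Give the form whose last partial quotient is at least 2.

5275 = 16·328 + 27
328 = 12·27 + 4
27 = 6·4 + 3
4 = 1·3 + 1
3 = 3·1 + 0  (stop)
So 5275/328 = [16; 12, 6, 1, 3].

[16; 12, 6, 1, 3]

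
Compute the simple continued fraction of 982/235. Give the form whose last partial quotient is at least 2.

[4; 5, 1, 1, 2, 8]

982 = 4·235 + 42
235 = 5·42 + 25
42 = 1·25 + 17
25 = 1·17 + 8
17 = 2·8 + 1
8 = 8·1 + 0  (stop)
So 982/235 = [4; 5, 1, 1, 2, 8].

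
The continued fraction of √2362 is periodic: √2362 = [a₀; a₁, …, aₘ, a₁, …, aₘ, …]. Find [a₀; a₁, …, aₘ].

[48; 1, 1, 1, 1, 96]

a₀ = ⌊√2362⌋ = 48.
With m₀=0, d₀=1 and mₖ₊₁ = dₖaₖ − mₖ, dₖ₊₁ = (n − mₖ₊₁²)/dₖ, aₖ₊₁ = ⌊(a₀+mₖ₊₁)/dₖ₊₁⌋:
  k=1: m=48, d=58, a=1
  k=2: m=10, d=39, a=1
  k=3: m=29, d=39, a=1
  k=4: m=10, d=58, a=1
  k=5: m=48, d=1, a=96
d=1 and a=2a₀=96 at k=5, so the next step gives (m, d) = (48, 58) again — its k=1 value — and the period has length 5.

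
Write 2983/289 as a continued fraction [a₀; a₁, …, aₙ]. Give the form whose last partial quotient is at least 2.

[10; 3, 9, 3, 3]

2983 = 10*289 + 93
289 = 3*93 + 10
93 = 9*10 + 3
10 = 3*3 + 1
3 = 3*1 + 0  (stop)
So 2983/289 = [10; 3, 9, 3, 3].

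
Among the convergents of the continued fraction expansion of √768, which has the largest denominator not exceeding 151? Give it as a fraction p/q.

√768 = [27; 1, 2, 2, 13, 2, 2, 1, 54, …] (period length 8).
Convergents:
  p_0/q_0 = 27/1
  p_1/q_1 = 28/1
  p_2/q_2 = 83/3
  p_3/q_3 = 194/7
  p_4/q_4 = 2605/94
  p_5/q_5 = 5404/195
q_4 = 94 ≤ 151 < 195 = q_5, so the answer is 2605/94.

2605/94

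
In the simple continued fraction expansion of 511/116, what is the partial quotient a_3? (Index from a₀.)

7

511 = 4·116 + 47   →  a_0 = 4
116 = 2·47 + 22   →  a_1 = 2
47 = 2·22 + 3   →  a_2 = 2
22 = 7·3 + 1   →  a_3 = 7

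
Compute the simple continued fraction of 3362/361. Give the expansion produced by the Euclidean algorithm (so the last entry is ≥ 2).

3362 = 9×361 + 113
361 = 3×113 + 22
113 = 5×22 + 3
22 = 7×3 + 1
3 = 3×1 + 0  (stop)
So 3362/361 = [9; 3, 5, 7, 3].

[9; 3, 5, 7, 3]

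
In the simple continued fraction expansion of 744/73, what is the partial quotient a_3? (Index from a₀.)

1

744 = 10·73 + 14   →  a_0 = 10
73 = 5·14 + 3   →  a_1 = 5
14 = 4·3 + 2   →  a_2 = 4
3 = 1·2 + 1   →  a_3 = 1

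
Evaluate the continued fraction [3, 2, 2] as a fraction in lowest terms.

Using pₖ = aₖpₖ₋₁ + pₖ₋₂ and qₖ = aₖqₖ₋₁ + qₖ₋₂:
  k=0: a=3, p=3, q=1
  k=1: a=2, p=7, q=2
  k=2: a=2, p=17, q=5

17/5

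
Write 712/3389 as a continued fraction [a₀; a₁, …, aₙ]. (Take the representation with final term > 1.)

[0; 4, 1, 3, 6, 9, 3]

712 = 0×3389 + 712
3389 = 4×712 + 541
712 = 1×541 + 171
541 = 3×171 + 28
171 = 6×28 + 3
28 = 9×3 + 1
3 = 3×1 + 0  (stop)
So 712/3389 = [0; 4, 1, 3, 6, 9, 3].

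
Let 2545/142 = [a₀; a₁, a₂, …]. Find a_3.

1

2545 = 17·142 + 131   →  a_0 = 17
142 = 1·131 + 11   →  a_1 = 1
131 = 11·11 + 10   →  a_2 = 11
11 = 1·10 + 1   →  a_3 = 1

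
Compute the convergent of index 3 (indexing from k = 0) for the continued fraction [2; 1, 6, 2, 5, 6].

Using pₖ = aₖpₖ₋₁ + pₖ₋₂, qₖ = aₖqₖ₋₁ + qₖ₋₂ (with p₋₁=1, p₋₂=0, q₋₁=0, q₋₂=1):
  k=0: a=2, p=2, q=1
  k=1: a=1, p=3, q=1
  k=2: a=6, p=20, q=7
  k=3: a=2, p=43, q=15

43/15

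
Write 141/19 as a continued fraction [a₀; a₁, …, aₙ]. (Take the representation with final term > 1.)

[7; 2, 2, 1, 2]

141 = 7*19 + 8
19 = 2*8 + 3
8 = 2*3 + 2
3 = 1*2 + 1
2 = 2*1 + 0  (stop)
So 141/19 = [7; 2, 2, 1, 2].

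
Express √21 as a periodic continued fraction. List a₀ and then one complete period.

a₀ = ⌊√21⌋ = 4.

[4; 1, 1, 2, 1, 1, 8]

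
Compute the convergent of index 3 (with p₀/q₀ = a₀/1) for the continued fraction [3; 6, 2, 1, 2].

Using pₖ = aₖpₖ₋₁ + pₖ₋₂, qₖ = aₖqₖ₋₁ + qₖ₋₂ (with p₋₁=1, p₋₂=0, q₋₁=0, q₋₂=1):
  k=0: a=3, p=3, q=1
  k=1: a=6, p=19, q=6
  k=2: a=2, p=41, q=13
  k=3: a=1, p=60, q=19

60/19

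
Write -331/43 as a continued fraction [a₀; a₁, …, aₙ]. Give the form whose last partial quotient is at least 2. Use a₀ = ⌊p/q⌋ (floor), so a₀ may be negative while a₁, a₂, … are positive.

[-8; 3, 3, 4]

-331 = -8×43 + 13
43 = 3×13 + 4
13 = 3×4 + 1
4 = 4×1 + 0  (stop)
So -331/43 = [-8; 3, 3, 4].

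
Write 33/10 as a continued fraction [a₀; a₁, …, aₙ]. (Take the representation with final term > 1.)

[3; 3, 3]

33 = 3·10 + 3
10 = 3·3 + 1
3 = 3·1 + 0  (stop)
So 33/10 = [3; 3, 3].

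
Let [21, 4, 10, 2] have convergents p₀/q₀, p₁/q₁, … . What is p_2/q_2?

Using pₖ = aₖpₖ₋₁ + pₖ₋₂, qₖ = aₖqₖ₋₁ + qₖ₋₂ (with p₋₁=1, p₋₂=0, q₋₁=0, q₋₂=1):
  k=0: a=21, p=21, q=1
  k=1: a=4, p=85, q=4
  k=2: a=10, p=871, q=41

871/41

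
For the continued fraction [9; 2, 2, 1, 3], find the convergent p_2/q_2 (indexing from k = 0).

Using pₖ = aₖpₖ₋₁ + pₖ₋₂, qₖ = aₖqₖ₋₁ + qₖ₋₂ (with p₋₁=1, p₋₂=0, q₋₁=0, q₋₂=1):
  k=0: a=9, p=9, q=1
  k=1: a=2, p=19, q=2
  k=2: a=2, p=47, q=5

47/5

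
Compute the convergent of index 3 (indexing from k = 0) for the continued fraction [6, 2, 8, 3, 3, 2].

Using pₖ = aₖpₖ₋₁ + pₖ₋₂, qₖ = aₖqₖ₋₁ + qₖ₋₂ (with p₋₁=1, p₋₂=0, q₋₁=0, q₋₂=1):
  k=0: a=6, p=6, q=1
  k=1: a=2, p=13, q=2
  k=2: a=8, p=110, q=17
  k=3: a=3, p=343, q=53

343/53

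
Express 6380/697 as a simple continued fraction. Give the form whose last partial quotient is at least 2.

6380 = 9×697 + 107
697 = 6×107 + 55
107 = 1×55 + 52
55 = 1×52 + 3
52 = 17×3 + 1
3 = 3×1 + 0  (stop)
So 6380/697 = [9; 6, 1, 1, 17, 3].

[9; 6, 1, 1, 17, 3]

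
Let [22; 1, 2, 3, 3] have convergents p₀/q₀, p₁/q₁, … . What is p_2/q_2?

Using pₖ = aₖpₖ₋₁ + pₖ₋₂, qₖ = aₖqₖ₋₁ + qₖ₋₂ (with p₋₁=1, p₋₂=0, q₋₁=0, q₋₂=1):
  k=0: a=22, p=22, q=1
  k=1: a=1, p=23, q=1
  k=2: a=2, p=68, q=3

68/3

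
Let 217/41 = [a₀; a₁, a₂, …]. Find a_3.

2

217 = 5·41 + 12   →  a_0 = 5
41 = 3·12 + 5   →  a_1 = 3
12 = 2·5 + 2   →  a_2 = 2
5 = 2·2 + 1   →  a_3 = 2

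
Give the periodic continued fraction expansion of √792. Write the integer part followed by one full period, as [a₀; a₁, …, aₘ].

a₀ = ⌊√792⌋ = 28.
With m₀=0, d₀=1 and mₖ₊₁ = dₖaₖ − mₖ, dₖ₊₁ = (n − mₖ₊₁²)/dₖ, aₖ₊₁ = ⌊(a₀+mₖ₊₁)/dₖ₊₁⌋:
  k=1: m=28, d=8, a=7
  k=2: m=28, d=1, a=56
d=1 and a=2a₀=56 at k=2, so the next step gives (m, d) = (28, 8) again — its k=1 value — and the period has length 2.

[28; 7, 56]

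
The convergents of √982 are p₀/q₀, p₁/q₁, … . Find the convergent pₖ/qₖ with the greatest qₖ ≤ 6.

94/3

√982 = [31; 2, 1, 30, 1, 2, 62, …] (period length 6).
Convergents:
  p_0/q_0 = 31/1
  p_1/q_1 = 63/2
  p_2/q_2 = 94/3
  p_3/q_3 = 2883/92
q_2 = 3 ≤ 6 < 92 = q_3, so the answer is 94/3.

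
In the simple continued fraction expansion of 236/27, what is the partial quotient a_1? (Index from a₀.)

1

236 = 8·27 + 20   →  a_0 = 8
27 = 1·20 + 7   →  a_1 = 1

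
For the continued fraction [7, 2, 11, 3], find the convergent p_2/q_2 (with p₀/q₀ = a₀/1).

172/23

Using pₖ = aₖpₖ₋₁ + pₖ₋₂, qₖ = aₖqₖ₋₁ + qₖ₋₂ (with p₋₁=1, p₋₂=0, q₋₁=0, q₋₂=1):
  k=0: a=7, p=7, q=1
  k=1: a=2, p=15, q=2
  k=2: a=11, p=172, q=23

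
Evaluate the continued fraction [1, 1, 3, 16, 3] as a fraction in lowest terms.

349/199

Fold from the inside: start with 3/1.
  16 + 1/3 = 49/3
  3 + 3/49 = 150/49
  1 + 49/150 = 199/150
  1 + 150/199 = 349/199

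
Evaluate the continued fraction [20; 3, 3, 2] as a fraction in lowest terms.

Using pₖ = aₖpₖ₋₁ + pₖ₋₂ and qₖ = aₖqₖ₋₁ + qₖ₋₂:
  k=0: a=20, p=20, q=1
  k=1: a=3, p=61, q=3
  k=2: a=3, p=203, q=10
  k=3: a=2, p=467, q=23

467/23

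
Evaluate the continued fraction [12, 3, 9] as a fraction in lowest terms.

Fold from the inside: start with 9/1.
  3 + 1/9 = 28/9
  12 + 9/28 = 345/28

345/28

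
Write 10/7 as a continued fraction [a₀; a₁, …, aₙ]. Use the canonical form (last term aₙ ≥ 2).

10 = 1×7 + 3
7 = 2×3 + 1
3 = 3×1 + 0  (stop)
So 10/7 = [1; 2, 3].

[1; 2, 3]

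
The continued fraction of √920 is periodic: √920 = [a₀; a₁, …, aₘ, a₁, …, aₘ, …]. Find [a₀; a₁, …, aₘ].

a₀ = ⌊√920⌋ = 30.
With m₀=0, d₀=1 and mₖ₊₁ = dₖaₖ − mₖ, dₖ₊₁ = (n − mₖ₊₁²)/dₖ, aₖ₊₁ = ⌊(a₀+mₖ₊₁)/dₖ₊₁⌋:
  k=1: m=30, d=20, a=3
  k=2: m=30, d=1, a=60
d=1 and a=2a₀=60 at k=2, so the next step gives (m, d) = (30, 20) again — its k=1 value — and the period has length 2.

[30; 3, 60]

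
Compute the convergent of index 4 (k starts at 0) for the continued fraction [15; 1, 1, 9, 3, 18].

916/59

Using pₖ = aₖpₖ₋₁ + pₖ₋₂, qₖ = aₖqₖ₋₁ + qₖ₋₂ (with p₋₁=1, p₋₂=0, q₋₁=0, q₋₂=1):
  k=0: a=15, p=15, q=1
  k=1: a=1, p=16, q=1
  k=2: a=1, p=31, q=2
  k=3: a=9, p=295, q=19
  k=4: a=3, p=916, q=59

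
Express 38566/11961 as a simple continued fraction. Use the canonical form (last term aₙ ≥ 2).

38566 = 3*11961 + 2683
11961 = 4*2683 + 1229
2683 = 2*1229 + 225
1229 = 5*225 + 104
225 = 2*104 + 17
104 = 6*17 + 2
17 = 8*2 + 1
2 = 2*1 + 0  (stop)
So 38566/11961 = [3; 4, 2, 5, 2, 6, 8, 2].

[3; 4, 2, 5, 2, 6, 8, 2]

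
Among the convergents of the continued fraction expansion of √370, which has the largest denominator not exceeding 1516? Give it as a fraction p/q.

√370 = [19; 4, 4, 38, …] (period length 3).
Convergents:
  p_0/q_0 = 19/1
  p_1/q_1 = 77/4
  p_2/q_2 = 327/17
  p_3/q_3 = 12503/650
  p_4/q_4 = 50339/2617
q_3 = 650 ≤ 1516 < 2617 = q_4, so the answer is 12503/650.

12503/650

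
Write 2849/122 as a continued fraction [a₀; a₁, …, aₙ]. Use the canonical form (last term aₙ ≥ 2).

2849 = 23·122 + 43
122 = 2·43 + 36
43 = 1·36 + 7
36 = 5·7 + 1
7 = 7·1 + 0  (stop)
So 2849/122 = [23; 2, 1, 5, 7].

[23; 2, 1, 5, 7]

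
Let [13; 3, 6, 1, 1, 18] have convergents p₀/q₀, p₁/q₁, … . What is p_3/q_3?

Using pₖ = aₖpₖ₋₁ + pₖ₋₂, qₖ = aₖqₖ₋₁ + qₖ₋₂ (with p₋₁=1, p₋₂=0, q₋₁=0, q₋₂=1):
  k=0: a=13, p=13, q=1
  k=1: a=3, p=40, q=3
  k=2: a=6, p=253, q=19
  k=3: a=1, p=293, q=22

293/22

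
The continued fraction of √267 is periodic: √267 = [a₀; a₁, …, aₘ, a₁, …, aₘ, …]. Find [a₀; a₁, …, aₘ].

a₀ = ⌊√267⌋ = 16.
With m₀=0, d₀=1 and mₖ₊₁ = dₖaₖ − mₖ, dₖ₊₁ = (n − mₖ₊₁²)/dₖ, aₖ₊₁ = ⌊(a₀+mₖ₊₁)/dₖ₊₁⌋:
  k=1: m=16, d=11, a=2
  k=2: m=6, d=21, a=1
  k=3: m=15, d=2, a=15
  k=4: m=15, d=21, a=1
  k=5: m=6, d=11, a=2
  k=6: m=16, d=1, a=32
d=1 and a=2a₀=32 at k=6, so the next step gives (m, d) = (16, 11) again — its k=1 value — and the period has length 6.

[16; 2, 1, 15, 1, 2, 32]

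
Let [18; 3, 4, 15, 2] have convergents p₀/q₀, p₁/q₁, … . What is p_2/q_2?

238/13

Using pₖ = aₖpₖ₋₁ + pₖ₋₂, qₖ = aₖqₖ₋₁ + qₖ₋₂ (with p₋₁=1, p₋₂=0, q₋₁=0, q₋₂=1):
  k=0: a=18, p=18, q=1
  k=1: a=3, p=55, q=3
  k=2: a=4, p=238, q=13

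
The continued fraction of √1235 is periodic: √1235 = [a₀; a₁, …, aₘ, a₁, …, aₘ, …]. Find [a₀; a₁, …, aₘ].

[35; 7, 70]

a₀ = ⌊√1235⌋ = 35.
With m₀=0, d₀=1 and mₖ₊₁ = dₖaₖ − mₖ, dₖ₊₁ = (n − mₖ₊₁²)/dₖ, aₖ₊₁ = ⌊(a₀+mₖ₊₁)/dₖ₊₁⌋:
  k=1: m=35, d=10, a=7
  k=2: m=35, d=1, a=70
d=1 and a=2a₀=70 at k=2, so the next step gives (m, d) = (35, 10) again — its k=1 value — and the period has length 2.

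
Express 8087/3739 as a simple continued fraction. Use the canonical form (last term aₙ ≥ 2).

8087 = 2·3739 + 609
3739 = 6·609 + 85
609 = 7·85 + 14
85 = 6·14 + 1
14 = 14·1 + 0  (stop)
So 8087/3739 = [2; 6, 7, 6, 14].

[2; 6, 7, 6, 14]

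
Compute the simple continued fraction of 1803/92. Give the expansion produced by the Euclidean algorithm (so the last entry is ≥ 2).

1803 = 19*92 + 55
92 = 1*55 + 37
55 = 1*37 + 18
37 = 2*18 + 1
18 = 18*1 + 0  (stop)
So 1803/92 = [19; 1, 1, 2, 18].

[19; 1, 1, 2, 18]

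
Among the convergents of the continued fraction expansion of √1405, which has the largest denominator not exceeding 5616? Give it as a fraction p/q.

167513/4469

√1405 = [37; 2, 14, 2, 74, …] (period length 4).
Convergents:
  p_0/q_0 = 37/1
  p_1/q_1 = 75/2
  p_2/q_2 = 1087/29
  p_3/q_3 = 2249/60
  p_4/q_4 = 167513/4469
  p_5/q_5 = 337275/8998
q_4 = 4469 ≤ 5616 < 8998 = q_5, so the answer is 167513/4469.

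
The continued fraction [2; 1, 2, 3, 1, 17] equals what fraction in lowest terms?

622/231

Fold from the inside: start with 17/1.
  1 + 1/17 = 18/17
  3 + 17/18 = 71/18
  2 + 18/71 = 160/71
  1 + 71/160 = 231/160
  2 + 160/231 = 622/231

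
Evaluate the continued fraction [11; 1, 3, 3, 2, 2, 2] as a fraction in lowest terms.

Fold from the inside: start with 2/1.
  2 + 1/2 = 5/2
  2 + 2/5 = 12/5
  3 + 5/12 = 41/12
  3 + 12/41 = 135/41
  1 + 41/135 = 176/135
  11 + 135/176 = 2071/176

2071/176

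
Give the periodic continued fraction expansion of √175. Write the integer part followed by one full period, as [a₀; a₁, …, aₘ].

a₀ = ⌊√175⌋ = 13.

[13; 4, 2, 1, 2, 4, 26]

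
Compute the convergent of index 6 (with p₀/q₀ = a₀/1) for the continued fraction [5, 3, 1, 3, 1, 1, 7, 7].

1353/257

Using pₖ = aₖpₖ₋₁ + pₖ₋₂, qₖ = aₖqₖ₋₁ + qₖ₋₂ (with p₋₁=1, p₋₂=0, q₋₁=0, q₋₂=1):
  k=0: a=5, p=5, q=1
  k=1: a=3, p=16, q=3
  k=2: a=1, p=21, q=4
  k=3: a=3, p=79, q=15
  k=4: a=1, p=100, q=19
  k=5: a=1, p=179, q=34
  k=6: a=7, p=1353, q=257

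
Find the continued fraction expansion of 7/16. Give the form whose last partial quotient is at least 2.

[0; 2, 3, 2]

7 = 0*16 + 7
16 = 2*7 + 2
7 = 3*2 + 1
2 = 2*1 + 0  (stop)
So 7/16 = [0; 2, 3, 2].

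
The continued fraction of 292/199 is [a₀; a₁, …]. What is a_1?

2

292 = 1·199 + 93   →  a_0 = 1
199 = 2·93 + 13   →  a_1 = 2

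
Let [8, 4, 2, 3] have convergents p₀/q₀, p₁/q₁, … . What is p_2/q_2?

74/9

Using pₖ = aₖpₖ₋₁ + pₖ₋₂, qₖ = aₖqₖ₋₁ + qₖ₋₂ (with p₋₁=1, p₋₂=0, q₋₁=0, q₋₂=1):
  k=0: a=8, p=8, q=1
  k=1: a=4, p=33, q=4
  k=2: a=2, p=74, q=9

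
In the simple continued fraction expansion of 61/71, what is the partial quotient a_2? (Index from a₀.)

6

61 = 0·71 + 61   →  a_0 = 0
71 = 1·61 + 10   →  a_1 = 1
61 = 6·10 + 1   →  a_2 = 6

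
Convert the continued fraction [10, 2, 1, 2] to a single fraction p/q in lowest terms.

Using pₖ = aₖpₖ₋₁ + pₖ₋₂ and qₖ = aₖqₖ₋₁ + qₖ₋₂:
  k=0: a=10, p=10, q=1
  k=1: a=2, p=21, q=2
  k=2: a=1, p=31, q=3
  k=3: a=2, p=83, q=8

83/8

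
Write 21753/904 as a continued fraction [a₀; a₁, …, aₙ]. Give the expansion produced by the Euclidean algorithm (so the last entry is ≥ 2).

21753 = 24×904 + 57
904 = 15×57 + 49
57 = 1×49 + 8
49 = 6×8 + 1
8 = 8×1 + 0  (stop)
So 21753/904 = [24; 15, 1, 6, 8].

[24; 15, 1, 6, 8]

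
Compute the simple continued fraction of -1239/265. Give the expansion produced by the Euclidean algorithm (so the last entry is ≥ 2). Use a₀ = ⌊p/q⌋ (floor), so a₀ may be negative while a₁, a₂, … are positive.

[-5; 3, 12, 3, 2]

-1239 = -5*265 + 86
265 = 3*86 + 7
86 = 12*7 + 2
7 = 3*2 + 1
2 = 2*1 + 0  (stop)
So -1239/265 = [-5; 3, 12, 3, 2].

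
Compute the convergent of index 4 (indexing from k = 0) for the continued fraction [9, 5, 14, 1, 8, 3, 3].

6245/679

Using pₖ = aₖpₖ₋₁ + pₖ₋₂, qₖ = aₖqₖ₋₁ + qₖ₋₂ (with p₋₁=1, p₋₂=0, q₋₁=0, q₋₂=1):
  k=0: a=9, p=9, q=1
  k=1: a=5, p=46, q=5
  k=2: a=14, p=653, q=71
  k=3: a=1, p=699, q=76
  k=4: a=8, p=6245, q=679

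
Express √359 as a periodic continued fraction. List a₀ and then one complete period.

a₀ = ⌊√359⌋ = 18.
With m₀=0, d₀=1 and mₖ₊₁ = dₖaₖ − mₖ, dₖ₊₁ = (n − mₖ₊₁²)/dₖ, aₖ₊₁ = ⌊(a₀+mₖ₊₁)/dₖ₊₁⌋:
  k=1: m=18, d=35, a=1
  k=2: m=17, d=2, a=17
  k=3: m=17, d=35, a=1
  k=4: m=18, d=1, a=36
d=1 and a=2a₀=36 at k=4, so the next step gives (m, d) = (18, 35) again — its k=1 value — and the period has length 4.

[18; 1, 17, 1, 36]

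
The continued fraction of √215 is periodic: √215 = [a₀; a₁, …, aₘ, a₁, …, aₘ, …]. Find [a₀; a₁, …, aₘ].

a₀ = ⌊√215⌋ = 14.
With m₀=0, d₀=1 and mₖ₊₁ = dₖaₖ − mₖ, dₖ₊₁ = (n − mₖ₊₁²)/dₖ, aₖ₊₁ = ⌊(a₀+mₖ₊₁)/dₖ₊₁⌋:
  k=1: m=14, d=19, a=1
  k=2: m=5, d=10, a=1
  k=3: m=5, d=19, a=1
  k=4: m=14, d=1, a=28
d=1 and a=2a₀=28 at k=4, so the next step gives (m, d) = (14, 19) again — its k=1 value — and the period has length 4.

[14; 1, 1, 1, 28]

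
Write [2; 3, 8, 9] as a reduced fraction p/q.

Using pₖ = aₖpₖ₋₁ + pₖ₋₂ and qₖ = aₖqₖ₋₁ + qₖ₋₂:
  k=0: a=2, p=2, q=1
  k=1: a=3, p=7, q=3
  k=2: a=8, p=58, q=25
  k=3: a=9, p=529, q=228

529/228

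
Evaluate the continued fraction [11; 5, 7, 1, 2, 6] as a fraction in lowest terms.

Using pₖ = aₖpₖ₋₁ + pₖ₋₂ and qₖ = aₖqₖ₋₁ + qₖ₋₂:
  k=0: a=11, p=11, q=1
  k=1: a=5, p=56, q=5
  k=2: a=7, p=403, q=36
  k=3: a=1, p=459, q=41
  k=4: a=2, p=1321, q=118
  k=5: a=6, p=8385, q=749

8385/749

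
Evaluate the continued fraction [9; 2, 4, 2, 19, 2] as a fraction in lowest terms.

Fold from the inside: start with 2/1.
  19 + 1/2 = 39/2
  2 + 2/39 = 80/39
  4 + 39/80 = 359/80
  2 + 80/359 = 798/359
  9 + 359/798 = 7541/798

7541/798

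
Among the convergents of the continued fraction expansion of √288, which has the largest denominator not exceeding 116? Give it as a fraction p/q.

577/34

√288 = [16; 1, 32, …] (period length 2).
Convergents:
  p_0/q_0 = 16/1
  p_1/q_1 = 17/1
  p_2/q_2 = 560/33
  p_3/q_3 = 577/34
  p_4/q_4 = 19024/1121
q_3 = 34 ≤ 116 < 1121 = q_4, so the answer is 577/34.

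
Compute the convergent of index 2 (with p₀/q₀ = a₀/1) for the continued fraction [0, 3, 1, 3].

1/4

Using pₖ = aₖpₖ₋₁ + pₖ₋₂, qₖ = aₖqₖ₋₁ + qₖ₋₂ (with p₋₁=1, p₋₂=0, q₋₁=0, q₋₂=1):
  k=0: a=0, p=0, q=1
  k=1: a=3, p=1, q=3
  k=2: a=1, p=1, q=4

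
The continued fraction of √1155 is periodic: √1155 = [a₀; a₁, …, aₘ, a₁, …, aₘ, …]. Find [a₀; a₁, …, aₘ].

a₀ = ⌊√1155⌋ = 33.
With m₀=0, d₀=1 and mₖ₊₁ = dₖaₖ − mₖ, dₖ₊₁ = (n − mₖ₊₁²)/dₖ, aₖ₊₁ = ⌊(a₀+mₖ₊₁)/dₖ₊₁⌋:
  k=1: m=33, d=66, a=1
  k=2: m=33, d=1, a=66
d=1 and a=2a₀=66 at k=2, so the next step gives (m, d) = (33, 66) again — its k=1 value — and the period has length 2.

[33; 1, 66]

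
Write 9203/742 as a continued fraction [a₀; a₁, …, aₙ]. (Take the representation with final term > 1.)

9203 = 12·742 + 299
742 = 2·299 + 144
299 = 2·144 + 11
144 = 13·11 + 1
11 = 11·1 + 0  (stop)
So 9203/742 = [12; 2, 2, 13, 11].

[12; 2, 2, 13, 11]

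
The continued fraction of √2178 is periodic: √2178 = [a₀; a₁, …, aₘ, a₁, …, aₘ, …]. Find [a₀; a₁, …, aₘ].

a₀ = ⌊√2178⌋ = 46.
With m₀=0, d₀=1 and mₖ₊₁ = dₖaₖ − mₖ, dₖ₊₁ = (n − mₖ₊₁²)/dₖ, aₖ₊₁ = ⌊(a₀+mₖ₊₁)/dₖ₊₁⌋:
  k=1: m=46, d=62, a=1
  k=2: m=16, d=31, a=2
  k=3: m=46, d=2, a=46
  k=4: m=46, d=31, a=2
  k=5: m=16, d=62, a=1
  k=6: m=46, d=1, a=92
d=1 and a=2a₀=92 at k=6, so the next step gives (m, d) = (46, 62) again — its k=1 value — and the period has length 6.

[46; 1, 2, 46, 2, 1, 92]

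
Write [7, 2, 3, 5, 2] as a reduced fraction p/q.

Using pₖ = aₖpₖ₋₁ + pₖ₋₂ and qₖ = aₖqₖ₋₁ + qₖ₋₂:
  k=0: a=7, p=7, q=1
  k=1: a=2, p=15, q=2
  k=2: a=3, p=52, q=7
  k=3: a=5, p=275, q=37
  k=4: a=2, p=602, q=81

602/81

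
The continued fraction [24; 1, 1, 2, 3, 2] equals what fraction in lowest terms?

Fold from the inside: start with 2/1.
  3 + 1/2 = 7/2
  2 + 2/7 = 16/7
  1 + 7/16 = 23/16
  1 + 16/23 = 39/23
  24 + 23/39 = 959/39

959/39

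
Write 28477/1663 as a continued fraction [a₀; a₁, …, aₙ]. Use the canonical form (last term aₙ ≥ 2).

[17; 8, 13, 1, 2, 1, 3]

28477 = 17*1663 + 206
1663 = 8*206 + 15
206 = 13*15 + 11
15 = 1*11 + 4
11 = 2*4 + 3
4 = 1*3 + 1
3 = 3*1 + 0  (stop)
So 28477/1663 = [17; 8, 13, 1, 2, 1, 3].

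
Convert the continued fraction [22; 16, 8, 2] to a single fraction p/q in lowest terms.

6045/274

Using pₖ = aₖpₖ₋₁ + pₖ₋₂ and qₖ = aₖqₖ₋₁ + qₖ₋₂:
  k=0: a=22, p=22, q=1
  k=1: a=16, p=353, q=16
  k=2: a=8, p=2846, q=129
  k=3: a=2, p=6045, q=274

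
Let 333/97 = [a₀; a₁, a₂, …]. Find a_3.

333 = 3·97 + 42   →  a_0 = 3
97 = 2·42 + 13   →  a_1 = 2
42 = 3·13 + 3   →  a_2 = 3
13 = 4·3 + 1   →  a_3 = 4

4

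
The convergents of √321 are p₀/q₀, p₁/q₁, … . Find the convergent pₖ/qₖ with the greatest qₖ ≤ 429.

√321 = [17; 1, 10, 1, 34, …] (period length 4).
Convergents:
  p_0/q_0 = 17/1
  p_1/q_1 = 18/1
  p_2/q_2 = 197/11
  p_3/q_3 = 215/12
  p_4/q_4 = 7507/419
  p_5/q_5 = 7722/431
q_4 = 419 ≤ 429 < 431 = q_5, so the answer is 7507/419.

7507/419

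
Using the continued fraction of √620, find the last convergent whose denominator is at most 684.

12425/499

√620 = [24; 1, 8, 1, 48, …] (period length 4).
Convergents:
  p_0/q_0 = 24/1
  p_1/q_1 = 25/1
  p_2/q_2 = 224/9
  p_3/q_3 = 249/10
  p_4/q_4 = 12176/489
  p_5/q_5 = 12425/499
  p_6/q_6 = 111576/4481
q_5 = 499 ≤ 684 < 4481 = q_6, so the answer is 12425/499.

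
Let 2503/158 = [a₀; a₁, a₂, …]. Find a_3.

3

2503 = 15·158 + 133   →  a_0 = 15
158 = 1·133 + 25   →  a_1 = 1
133 = 5·25 + 8   →  a_2 = 5
25 = 3·8 + 1   →  a_3 = 3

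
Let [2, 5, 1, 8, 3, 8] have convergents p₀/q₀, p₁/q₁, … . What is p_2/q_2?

13/6

Using pₖ = aₖpₖ₋₁ + pₖ₋₂, qₖ = aₖqₖ₋₁ + qₖ₋₂ (with p₋₁=1, p₋₂=0, q₋₁=0, q₋₂=1):
  k=0: a=2, p=2, q=1
  k=1: a=5, p=11, q=5
  k=2: a=1, p=13, q=6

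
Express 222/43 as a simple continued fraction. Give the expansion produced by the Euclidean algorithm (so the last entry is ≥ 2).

222 = 5·43 + 7
43 = 6·7 + 1
7 = 7·1 + 0  (stop)
So 222/43 = [5; 6, 7].

[5; 6, 7]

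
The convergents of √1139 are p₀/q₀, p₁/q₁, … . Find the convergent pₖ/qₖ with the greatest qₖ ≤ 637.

√1139 = [33; 1, 2, 1, 66, …] (period length 4).
Convergents:
  p_0/q_0 = 33/1
  p_1/q_1 = 34/1
  p_2/q_2 = 101/3
  p_3/q_3 = 135/4
  p_4/q_4 = 9011/267
  p_5/q_5 = 9146/271
  p_6/q_6 = 27303/809
q_5 = 271 ≤ 637 < 809 = q_6, so the answer is 9146/271.

9146/271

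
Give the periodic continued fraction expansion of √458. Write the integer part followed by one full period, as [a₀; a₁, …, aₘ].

a₀ = ⌊√458⌋ = 21.
With m₀=0, d₀=1 and mₖ₊₁ = dₖaₖ − mₖ, dₖ₊₁ = (n − mₖ₊₁²)/dₖ, aₖ₊₁ = ⌊(a₀+mₖ₊₁)/dₖ₊₁⌋:
  k=1: m=21, d=17, a=2
  k=2: m=13, d=17, a=2
  k=3: m=21, d=1, a=42
d=1 and a=2a₀=42 at k=3, so the next step gives (m, d) = (21, 17) again — its k=1 value — and the period has length 3.

[21; 2, 2, 42]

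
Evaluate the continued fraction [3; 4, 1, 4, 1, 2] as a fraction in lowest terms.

263/82

Using pₖ = aₖpₖ₋₁ + pₖ₋₂ and qₖ = aₖqₖ₋₁ + qₖ₋₂:
  k=0: a=3, p=3, q=1
  k=1: a=4, p=13, q=4
  k=2: a=1, p=16, q=5
  k=3: a=4, p=77, q=24
  k=4: a=1, p=93, q=29
  k=5: a=2, p=263, q=82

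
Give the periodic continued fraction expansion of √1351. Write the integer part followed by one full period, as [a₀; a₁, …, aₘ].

[36; 1, 3, 10, 3, 1, 72]

a₀ = ⌊√1351⌋ = 36.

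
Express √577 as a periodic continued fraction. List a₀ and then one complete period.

[24; 48]

a₀ = ⌊√577⌋ = 24.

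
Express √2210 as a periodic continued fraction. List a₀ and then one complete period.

[47; 94]

a₀ = ⌊√2210⌋ = 47.
With m₀=0, d₀=1 and mₖ₊₁ = dₖaₖ − mₖ, dₖ₊₁ = (n − mₖ₊₁²)/dₖ, aₖ₊₁ = ⌊(a₀+mₖ₊₁)/dₖ₊₁⌋:
  k=1: m=47, d=1, a=94
d=1 and a=2a₀=94 at k=1, so the next step gives (m, d) = (47, 1) again — its k=1 value — and the period has length 1.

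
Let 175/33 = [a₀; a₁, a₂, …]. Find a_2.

3

175 = 5·33 + 10   →  a_0 = 5
33 = 3·10 + 3   →  a_1 = 3
10 = 3·3 + 1   →  a_2 = 3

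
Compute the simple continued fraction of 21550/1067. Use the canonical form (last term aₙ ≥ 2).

[20; 5, 12, 2, 1, 5]

21550 = 20·1067 + 210
1067 = 5·210 + 17
210 = 12·17 + 6
17 = 2·6 + 5
6 = 1·5 + 1
5 = 5·1 + 0  (stop)
So 21550/1067 = [20; 5, 12, 2, 1, 5].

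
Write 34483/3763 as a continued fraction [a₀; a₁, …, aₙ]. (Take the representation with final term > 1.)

34483 = 9*3763 + 616
3763 = 6*616 + 67
616 = 9*67 + 13
67 = 5*13 + 2
13 = 6*2 + 1
2 = 2*1 + 0  (stop)
So 34483/3763 = [9; 6, 9, 5, 6, 2].

[9; 6, 9, 5, 6, 2]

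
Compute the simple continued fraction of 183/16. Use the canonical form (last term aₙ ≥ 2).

[11; 2, 3, 2]

183 = 11·16 + 7
16 = 2·7 + 2
7 = 3·2 + 1
2 = 2·1 + 0  (stop)
So 183/16 = [11; 2, 3, 2].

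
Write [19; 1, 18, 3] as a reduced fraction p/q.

Using pₖ = aₖpₖ₋₁ + pₖ₋₂ and qₖ = aₖqₖ₋₁ + qₖ₋₂:
  k=0: a=19, p=19, q=1
  k=1: a=1, p=20, q=1
  k=2: a=18, p=379, q=19
  k=3: a=3, p=1157, q=58

1157/58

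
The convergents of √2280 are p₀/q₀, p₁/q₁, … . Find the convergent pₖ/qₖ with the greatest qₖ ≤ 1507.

54673/1145

√2280 = [47; 1, 2, 1, 94, …] (period length 4).
Convergents:
  p_0/q_0 = 47/1
  p_1/q_1 = 48/1
  p_2/q_2 = 143/3
  p_3/q_3 = 191/4
  p_4/q_4 = 18097/379
  p_5/q_5 = 18288/383
  p_6/q_6 = 54673/1145
  p_7/q_7 = 72961/1528
q_6 = 1145 ≤ 1507 < 1528 = q_7, so the answer is 54673/1145.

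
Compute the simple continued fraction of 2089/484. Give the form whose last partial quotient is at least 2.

[4; 3, 6, 8, 3]

2089 = 4*484 + 153
484 = 3*153 + 25
153 = 6*25 + 3
25 = 8*3 + 1
3 = 3*1 + 0  (stop)
So 2089/484 = [4; 3, 6, 8, 3].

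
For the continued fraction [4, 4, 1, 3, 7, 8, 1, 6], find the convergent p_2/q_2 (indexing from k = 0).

Using pₖ = aₖpₖ₋₁ + pₖ₋₂, qₖ = aₖqₖ₋₁ + qₖ₋₂ (with p₋₁=1, p₋₂=0, q₋₁=0, q₋₂=1):
  k=0: a=4, p=4, q=1
  k=1: a=4, p=17, q=4
  k=2: a=1, p=21, q=5

21/5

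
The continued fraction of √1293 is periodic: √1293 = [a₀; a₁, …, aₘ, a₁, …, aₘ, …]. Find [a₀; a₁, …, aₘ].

a₀ = ⌊√1293⌋ = 35.
With m₀=0, d₀=1 and mₖ₊₁ = dₖaₖ − mₖ, dₖ₊₁ = (n − mₖ₊₁²)/dₖ, aₖ₊₁ = ⌊(a₀+mₖ₊₁)/dₖ₊₁⌋:
  k=1: m=35, d=68, a=1
  k=2: m=33, d=3, a=22
  k=3: m=33, d=68, a=1
  k=4: m=35, d=1, a=70
d=1 and a=2a₀=70 at k=4, so the next step gives (m, d) = (35, 68) again — its k=1 value — and the period has length 4.

[35; 1, 22, 1, 70]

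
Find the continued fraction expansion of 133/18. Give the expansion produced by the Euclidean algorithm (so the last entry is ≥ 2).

[7; 2, 1, 1, 3]

133 = 7*18 + 7
18 = 2*7 + 4
7 = 1*4 + 3
4 = 1*3 + 1
3 = 3*1 + 0  (stop)
So 133/18 = [7; 2, 1, 1, 3].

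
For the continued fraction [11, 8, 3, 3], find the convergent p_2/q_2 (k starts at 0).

Using pₖ = aₖpₖ₋₁ + pₖ₋₂, qₖ = aₖqₖ₋₁ + qₖ₋₂ (with p₋₁=1, p₋₂=0, q₋₁=0, q₋₂=1):
  k=0: a=11, p=11, q=1
  k=1: a=8, p=89, q=8
  k=2: a=3, p=278, q=25

278/25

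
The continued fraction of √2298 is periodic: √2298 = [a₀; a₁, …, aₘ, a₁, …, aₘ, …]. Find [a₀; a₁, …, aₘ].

a₀ = ⌊√2298⌋ = 47.
With m₀=0, d₀=1 and mₖ₊₁ = dₖaₖ − mₖ, dₖ₊₁ = (n − mₖ₊₁²)/dₖ, aₖ₊₁ = ⌊(a₀+mₖ₊₁)/dₖ₊₁⌋:
  k=1: m=47, d=89, a=1
  k=2: m=42, d=6, a=14
  k=3: m=42, d=89, a=1
  k=4: m=47, d=1, a=94
d=1 and a=2a₀=94 at k=4, so the next step gives (m, d) = (47, 89) again — its k=1 value — and the period has length 4.

[47; 1, 14, 1, 94]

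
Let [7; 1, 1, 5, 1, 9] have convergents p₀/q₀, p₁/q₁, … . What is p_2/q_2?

Using pₖ = aₖpₖ₋₁ + pₖ₋₂, qₖ = aₖqₖ₋₁ + qₖ₋₂ (with p₋₁=1, p₋₂=0, q₋₁=0, q₋₂=1):
  k=0: a=7, p=7, q=1
  k=1: a=1, p=8, q=1
  k=2: a=1, p=15, q=2

15/2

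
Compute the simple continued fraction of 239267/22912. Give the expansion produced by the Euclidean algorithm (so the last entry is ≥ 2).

239267 = 10×22912 + 10147
22912 = 2×10147 + 2618
10147 = 3×2618 + 2293
2618 = 1×2293 + 325
2293 = 7×325 + 18
325 = 18×18 + 1
18 = 18×1 + 0  (stop)
So 239267/22912 = [10; 2, 3, 1, 7, 18, 18].

[10; 2, 3, 1, 7, 18, 18]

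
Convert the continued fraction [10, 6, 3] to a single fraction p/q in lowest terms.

Fold from the inside: start with 3/1.
  6 + 1/3 = 19/3
  10 + 3/19 = 193/19

193/19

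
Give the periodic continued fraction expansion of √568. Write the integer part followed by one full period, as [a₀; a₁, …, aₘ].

[23; 1, 4, 1, 46]

a₀ = ⌊√568⌋ = 23.
With m₀=0, d₀=1 and mₖ₊₁ = dₖaₖ − mₖ, dₖ₊₁ = (n − mₖ₊₁²)/dₖ, aₖ₊₁ = ⌊(a₀+mₖ₊₁)/dₖ₊₁⌋:
  k=1: m=23, d=39, a=1
  k=2: m=16, d=8, a=4
  k=3: m=16, d=39, a=1
  k=4: m=23, d=1, a=46
d=1 and a=2a₀=46 at k=4, so the next step gives (m, d) = (23, 39) again — its k=1 value — and the period has length 4.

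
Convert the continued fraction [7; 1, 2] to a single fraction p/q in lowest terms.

Using pₖ = aₖpₖ₋₁ + pₖ₋₂ and qₖ = aₖqₖ₋₁ + qₖ₋₂:
  k=0: a=7, p=7, q=1
  k=1: a=1, p=8, q=1
  k=2: a=2, p=23, q=3

23/3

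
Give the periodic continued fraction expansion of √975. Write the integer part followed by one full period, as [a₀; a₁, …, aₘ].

[31; 4, 2, 4, 62]

a₀ = ⌊√975⌋ = 31.
With m₀=0, d₀=1 and mₖ₊₁ = dₖaₖ − mₖ, dₖ₊₁ = (n − mₖ₊₁²)/dₖ, aₖ₊₁ = ⌊(a₀+mₖ₊₁)/dₖ₊₁⌋:
  k=1: m=31, d=14, a=4
  k=2: m=25, d=25, a=2
  k=3: m=25, d=14, a=4
  k=4: m=31, d=1, a=62
d=1 and a=2a₀=62 at k=4, so the next step gives (m, d) = (31, 14) again — its k=1 value — and the period has length 4.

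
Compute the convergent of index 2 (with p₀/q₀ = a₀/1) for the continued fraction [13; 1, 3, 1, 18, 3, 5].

55/4

Using pₖ = aₖpₖ₋₁ + pₖ₋₂, qₖ = aₖqₖ₋₁ + qₖ₋₂ (with p₋₁=1, p₋₂=0, q₋₁=0, q₋₂=1):
  k=0: a=13, p=13, q=1
  k=1: a=1, p=14, q=1
  k=2: a=3, p=55, q=4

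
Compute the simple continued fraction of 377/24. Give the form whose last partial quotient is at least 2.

[15; 1, 2, 2, 3]

377 = 15×24 + 17
24 = 1×17 + 7
17 = 2×7 + 3
7 = 2×3 + 1
3 = 3×1 + 0  (stop)
So 377/24 = [15; 1, 2, 2, 3].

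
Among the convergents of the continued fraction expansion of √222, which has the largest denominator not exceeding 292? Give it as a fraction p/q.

√222 = [14; 1, 8, 1, 28, …] (period length 4).
Convergents:
  p_0/q_0 = 14/1
  p_1/q_1 = 15/1
  p_2/q_2 = 134/9
  p_3/q_3 = 149/10
  p_4/q_4 = 4306/289
  p_5/q_5 = 4455/299
q_4 = 289 ≤ 292 < 299 = q_5, so the answer is 4306/289.

4306/289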